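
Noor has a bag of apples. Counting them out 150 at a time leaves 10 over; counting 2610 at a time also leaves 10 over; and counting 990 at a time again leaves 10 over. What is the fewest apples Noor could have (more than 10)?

N − 10 must be a common multiple of 150, 2610, and 990.
150 = 2 × 3 × 5^2
2610 = 2 × 3^2 × 5 × 29
990 = 2 × 3^2 × 5 × 11
LCM(150, 2610, 990) = 2 × 3^2 × 5^2 × 11 × 29 = 143550.
Smallest N > 10 is LCM + 10 = 143550 + 10 = 143560.

143560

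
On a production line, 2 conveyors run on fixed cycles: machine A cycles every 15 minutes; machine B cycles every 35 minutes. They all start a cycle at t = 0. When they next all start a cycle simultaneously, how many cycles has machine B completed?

The first common completion time is the LCM of the periods.
15 = 3 × 5
35 = 5 × 7
LCM(15, 35) = 3 × 5 × 7 = 105.
Cycles for period 35: 105 / 35 = 3.

3 cycles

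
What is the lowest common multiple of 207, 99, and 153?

207 = 3^2 × 23
99 = 3^2 × 11
153 = 3^2 × 17
LCM(207, 99, 153) = 3^2 × 11 × 17 × 23 = 38709.

38709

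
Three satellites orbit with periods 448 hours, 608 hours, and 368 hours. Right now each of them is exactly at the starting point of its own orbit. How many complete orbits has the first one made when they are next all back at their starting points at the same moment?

All finish a whole number of cycles simultaneously at t = LCM of the periods.
448 = 2^6 × 7
608 = 2^5 × 19
368 = 2^4 × 23
LCM(448, 608, 368) = 2^6 × 7 × 19 × 23 = 195776.
Orbits for period 448: 195776 / 448 = 437.

437 orbits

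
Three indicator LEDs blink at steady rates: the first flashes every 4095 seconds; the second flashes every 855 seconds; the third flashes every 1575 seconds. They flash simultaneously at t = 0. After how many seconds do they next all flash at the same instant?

389025 seconds

The first simultaneous occurrence is after LCM of the individual periods.
4095 = 3^2 × 5 × 7 × 13
855 = 3^2 × 5 × 19
1575 = 3^2 × 5^2 × 7
LCM(4095, 855, 1575) = 3^2 × 5^2 × 7 × 13 × 19 = 389025.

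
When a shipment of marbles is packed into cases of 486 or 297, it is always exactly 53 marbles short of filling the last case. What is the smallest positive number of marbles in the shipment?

Being 53 short of a full case of size k means N ≡ −53 (mod k), i.e. N + 53 is a multiple of each size.
486 = 2 × 3^5
297 = 3^3 × 11
LCM(486, 297) = 2 × 3^5 × 11 = 5346.
Smallest positive N is 5346 − 53 = 5293.

5293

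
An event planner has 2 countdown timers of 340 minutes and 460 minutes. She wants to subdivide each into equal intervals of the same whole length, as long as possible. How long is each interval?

By the Euclidean algorithm:
460 = 1 × 340 + 120
340 = 2 × 120 + 100
120 = 1 × 100 + 20
100 = 5 × 20 + 0
gcd(340, 460) = 20.

20 minutes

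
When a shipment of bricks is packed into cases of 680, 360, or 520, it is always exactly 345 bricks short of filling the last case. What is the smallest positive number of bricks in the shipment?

79215

Being 345 short of a full case of size k means N ≡ −345 (mod k), i.e. N + 345 is a multiple of each size.
680 = 2^3 × 5 × 17
360 = 2^3 × 3^2 × 5
520 = 2^3 × 5 × 13
LCM(680, 360, 520) = 2^3 × 3^2 × 5 × 13 × 17 = 79560.
Smallest positive N is 79560 − 345 = 79215.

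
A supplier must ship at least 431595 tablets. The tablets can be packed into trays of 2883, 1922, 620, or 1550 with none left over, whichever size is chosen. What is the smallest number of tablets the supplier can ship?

576600

The number of tablets must be a common multiple of 2883, 1922, 620, and 1550, so a multiple of their LCM.
2883 = 3 × 31^2
1922 = 2 × 31^2
620 = 2^2 × 5 × 31
1550 = 2 × 5^2 × 31
LCM(2883, 1922, 620, 1550) = 2^2 × 3 × 5^2 × 31^2 = 288300.
Smallest multiple of 288300 that is ≥ 431595: ⌈431595/288300⌉ × 288300 = 2 × 288300 = 576600.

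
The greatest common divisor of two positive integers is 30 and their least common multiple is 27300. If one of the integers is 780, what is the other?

For two integers, gcd × lcm = product, so the other is (30 × 27300) / 780 = 819000 / 780 = 1050.

1050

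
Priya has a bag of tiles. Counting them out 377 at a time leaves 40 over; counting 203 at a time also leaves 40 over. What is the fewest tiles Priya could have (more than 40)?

N − 40 must be a common multiple of 377 and 203.
377 = 13 × 29
203 = 7 × 29
LCM(377, 203) = 7 × 13 × 29 = 2639.
Smallest N > 40 is LCM + 40 = 2639 + 40 = 2679.

2679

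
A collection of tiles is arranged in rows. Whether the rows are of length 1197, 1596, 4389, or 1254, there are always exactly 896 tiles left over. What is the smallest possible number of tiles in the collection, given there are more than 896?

N − 896 must be a common multiple of 1197, 1596, 4389, and 1254.
1197 = 3^2 × 7 × 19
1596 = 2^2 × 3 × 7 × 19
4389 = 3 × 7 × 11 × 19
1254 = 2 × 3 × 11 × 19
LCM(1197, 1596, 4389, 1254) = 2^2 × 3^2 × 7 × 11 × 19 = 52668.
Smallest N > 896 is LCM + 896 = 52668 + 896 = 53564.

53564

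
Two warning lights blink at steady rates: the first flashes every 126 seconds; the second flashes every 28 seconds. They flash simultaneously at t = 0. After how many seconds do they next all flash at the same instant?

We need the least common multiple of the intervals.
126 = 2 × 3^2 × 7
28 = 2^2 × 7
LCM(126, 28) = 2^2 × 3^2 × 7 = 252.

252 seconds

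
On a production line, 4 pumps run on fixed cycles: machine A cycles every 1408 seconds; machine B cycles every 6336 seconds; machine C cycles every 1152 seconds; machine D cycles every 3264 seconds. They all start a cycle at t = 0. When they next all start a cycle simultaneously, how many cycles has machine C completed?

All finish a whole number of cycles simultaneously at t = LCM of the periods.
1408 = 2^7 × 11
6336 = 2^6 × 3^2 × 11
1152 = 2^7 × 3^2
3264 = 2^6 × 3 × 17
LCM(1408, 6336, 1152, 3264) = 2^7 × 3^2 × 11 × 17 = 215424.
Cycles for period 1152: 215424 / 1152 = 187.

187 cycles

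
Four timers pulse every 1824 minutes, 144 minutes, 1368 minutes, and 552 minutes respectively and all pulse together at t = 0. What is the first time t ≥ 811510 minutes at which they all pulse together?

Joint pulses occur at multiples of LCM(1824, 144, 1368, 552).
1824 = 2^5 × 3 × 19
144 = 2^4 × 3^2
1368 = 2^3 × 3^2 × 19
552 = 2^3 × 3 × 23
LCM(1824, 144, 1368, 552) = 2^5 × 3^2 × 19 × 23 = 125856.
Smallest multiple of 125856 that is ≥ 811510: ⌈811510/125856⌉ × 125856 = 7 × 125856 = 880992.

880992 minutes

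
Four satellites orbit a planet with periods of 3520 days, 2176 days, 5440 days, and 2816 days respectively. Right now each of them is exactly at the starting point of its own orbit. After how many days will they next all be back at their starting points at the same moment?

239360 days

We need the least common multiple of the intervals.
3520 = 2^6 × 5 × 11
2176 = 2^7 × 17
5440 = 2^6 × 5 × 17
2816 = 2^8 × 11
LCM(3520, 2176, 5440, 2816) = 2^8 × 5 × 11 × 17 = 239360.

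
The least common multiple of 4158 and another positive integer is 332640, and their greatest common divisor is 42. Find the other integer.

gcd × lcm = product of the two integers, so the other integer is (42 × 332640) / 4158 = 3360.

3360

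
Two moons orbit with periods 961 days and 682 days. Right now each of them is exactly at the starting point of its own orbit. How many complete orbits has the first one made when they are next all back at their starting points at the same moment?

The first common completion time is the LCM of the periods.
961 = 31^2
682 = 2 × 11 × 31
LCM(961, 682) = 2 × 11 × 31^2 = 21142.
Orbits for period 961: 21142 / 961 = 22.

22 orbits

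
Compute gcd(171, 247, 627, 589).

171 = 3^2 × 19
247 = 13 × 19
627 = 3 × 11 × 19
589 = 19 × 31
gcd(171, 247, 627, 589) = 19.

19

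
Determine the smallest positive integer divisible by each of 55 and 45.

55 = 5 × 11
45 = 3^2 × 5
LCM(55, 45) = 3^2 × 5 × 11 = 495.

495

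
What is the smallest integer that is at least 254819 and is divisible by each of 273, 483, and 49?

The integer must be a common multiple of 273, 483, and 49, so a multiple of their LCM.
273 = 3 × 7 × 13
483 = 3 × 7 × 23
49 = 7^2
LCM(273, 483, 49) = 3 × 7^2 × 13 × 23 = 43953.
Smallest multiple of 43953 that is ≥ 254819: ⌈254819/43953⌉ × 43953 = 6 × 43953 = 263718.

263718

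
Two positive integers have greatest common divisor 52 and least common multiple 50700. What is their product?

For any two positive integers, gcd × lcm = product = 52 × 50700 = 2636400.

2636400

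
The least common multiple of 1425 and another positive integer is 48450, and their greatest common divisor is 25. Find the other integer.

gcd × lcm = product of the two integers, so the other integer is (25 × 48450) / 1425 = 850.

850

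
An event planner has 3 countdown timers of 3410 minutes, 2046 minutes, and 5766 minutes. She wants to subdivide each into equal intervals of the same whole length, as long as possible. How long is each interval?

62 minutes

The interval must divide each timer length; the longest such is the gcd.
3410 = 2 × 5 × 11 × 31
2046 = 2 × 3 × 11 × 31
5766 = 2 × 3 × 31^2
gcd(3410, 2046, 5766) = 2 × 31 = 62.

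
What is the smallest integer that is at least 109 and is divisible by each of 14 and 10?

The integer must be a common multiple of 14 and 10, so a multiple of their LCM.
14 = 2 × 7
10 = 2 × 5
LCM(14, 10) = 2 × 5 × 7 = 70.
Smallest multiple of 70 that is ≥ 109: ⌈109/70⌉ × 70 = 2 × 70 = 140.

140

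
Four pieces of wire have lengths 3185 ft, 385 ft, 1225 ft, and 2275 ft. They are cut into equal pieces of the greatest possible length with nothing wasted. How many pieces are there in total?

Piece length = gcd(3185, 385, 1225, 2275).
3185 = 5 × 7^2 × 13
385 = 5 × 7 × 11
1225 = 5^2 × 7^2
2275 = 5^2 × 7 × 13
gcd(3185, 385, 1225, 2275) = 5 × 7 = 35.
Total pieces = 3185/35 + 385/35 + 1225/35 + 2275/35 = 91 + 11 + 35 + 65 = 202.

202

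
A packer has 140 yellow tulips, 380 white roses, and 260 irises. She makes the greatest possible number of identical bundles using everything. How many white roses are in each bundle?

19

Number of bundles = gcd(140, 380, 260).
140 = 2^2 × 5 × 7
380 = 2^2 × 5 × 19
260 = 2^2 × 5 × 13
gcd(140, 380, 260) = 2^2 × 5 = 20.
white roses per bundle = 380 / 20 = 19.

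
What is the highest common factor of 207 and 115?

23

207 = 3^2 × 23
115 = 5 × 23
gcd(207, 115) = 23.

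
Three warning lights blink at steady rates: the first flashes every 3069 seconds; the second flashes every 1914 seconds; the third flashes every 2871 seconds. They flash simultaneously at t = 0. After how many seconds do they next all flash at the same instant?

178002 seconds

They coincide at every common multiple of the periods; the first is the LCM.
3069 = 3^2 × 11 × 31
1914 = 2 × 3 × 11 × 29
2871 = 3^2 × 11 × 29
LCM(3069, 1914, 2871) = 2 × 3^2 × 11 × 29 × 31 = 178002.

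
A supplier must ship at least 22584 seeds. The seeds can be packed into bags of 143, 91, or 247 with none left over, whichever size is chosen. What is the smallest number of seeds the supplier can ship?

38038

The number of seeds must be a common multiple of 143, 91, and 247, so a multiple of their LCM.
143 = 11 × 13
91 = 7 × 13
247 = 13 × 19
LCM(143, 91, 247) = 7 × 11 × 13 × 19 = 19019.
Smallest multiple of 19019 that is ≥ 22584: ⌈22584/19019⌉ × 19019 = 2 × 19019 = 38038.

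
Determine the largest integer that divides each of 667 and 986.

29

667 = 23 × 29
986 = 2 × 17 × 29
gcd(667, 986) = 29.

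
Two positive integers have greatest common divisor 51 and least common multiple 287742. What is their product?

For any two positive integers, gcd × lcm = product = 51 × 287742 = 14674842.

14674842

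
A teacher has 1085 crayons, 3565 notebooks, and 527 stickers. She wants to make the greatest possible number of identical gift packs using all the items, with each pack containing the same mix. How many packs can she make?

31 packs

The pack count must divide each quantity, so the greatest is gcd(1085, 3565, 527).
1085 = 5 × 7 × 31
3565 = 5 × 23 × 31
527 = 17 × 31
gcd(1085, 3565, 527) = 31.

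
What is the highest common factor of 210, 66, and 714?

210 = 2 × 3 × 5 × 7
66 = 2 × 3 × 11
714 = 2 × 3 × 7 × 17
gcd(210, 66, 714) = 2 × 3 = 6.

6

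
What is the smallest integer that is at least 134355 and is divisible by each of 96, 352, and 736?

The integer must be a common multiple of 96, 352, and 736, so a multiple of their LCM.
96 = 2^5 × 3
352 = 2^5 × 11
736 = 2^5 × 23
LCM(96, 352, 736) = 2^5 × 3 × 11 × 23 = 24288.
Smallest multiple of 24288 that is ≥ 134355: ⌈134355/24288⌉ × 24288 = 6 × 24288 = 145728.

145728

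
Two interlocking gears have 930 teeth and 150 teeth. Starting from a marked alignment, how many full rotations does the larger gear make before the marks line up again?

They are all back at their starting positions together after one LCM of the periods.
930 = 2 × 3 × 5 × 31
150 = 2 × 3 × 5^2
LCM(930, 150) = 2 × 3 × 5^2 × 31 = 4650.
Rotations for period 930: 4650 / 930 = 5.

5 rotations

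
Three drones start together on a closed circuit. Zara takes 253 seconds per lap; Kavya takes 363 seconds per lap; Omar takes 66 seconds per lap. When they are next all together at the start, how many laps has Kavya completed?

46 laps

All finish a whole number of cycles simultaneously at t = LCM of the periods.
253 = 11 × 23
363 = 3 × 11^2
66 = 2 × 3 × 11
LCM(253, 363, 66) = 2 × 3 × 11^2 × 23 = 16698.
Laps for period 363: 16698 / 363 = 46.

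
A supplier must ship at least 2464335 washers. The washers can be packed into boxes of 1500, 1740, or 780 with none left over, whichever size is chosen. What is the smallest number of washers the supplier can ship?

2827500

The number of washers must be a common multiple of 1500, 1740, and 780, so a multiple of their LCM.
1500 = 2^2 × 3 × 5^3
1740 = 2^2 × 3 × 5 × 29
780 = 2^2 × 3 × 5 × 13
LCM(1500, 1740, 780) = 2^2 × 3 × 5^3 × 13 × 29 = 565500.
Smallest multiple of 565500 that is ≥ 2464335: ⌈2464335/565500⌉ × 565500 = 5 × 565500 = 2827500.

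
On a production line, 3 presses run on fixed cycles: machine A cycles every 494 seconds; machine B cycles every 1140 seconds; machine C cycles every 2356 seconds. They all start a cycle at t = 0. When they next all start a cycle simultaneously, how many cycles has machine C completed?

195 cycles

All finish a whole number of cycles simultaneously at t = LCM of the periods.
494 = 2 × 13 × 19
1140 = 2^2 × 3 × 5 × 19
2356 = 2^2 × 19 × 31
LCM(494, 1140, 2356) = 2^2 × 3 × 5 × 13 × 19 × 31 = 459420.
Cycles for period 2356: 459420 / 2356 = 195.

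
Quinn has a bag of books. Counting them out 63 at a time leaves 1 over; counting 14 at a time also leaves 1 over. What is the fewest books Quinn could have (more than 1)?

127

N − 1 must be a common multiple of 63 and 14.
63 = 3^2 × 7
14 = 2 × 7
LCM(63, 14) = 2 × 3^2 × 7 = 126.
Smallest N > 1 is LCM + 1 = 126 + 1 = 127.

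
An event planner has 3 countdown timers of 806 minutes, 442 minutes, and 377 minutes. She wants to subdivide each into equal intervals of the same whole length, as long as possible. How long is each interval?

13 minutes

The interval must divide each timer length; the longest such is the gcd.
806 = 2 × 13 × 31
442 = 2 × 13 × 17
377 = 13 × 29
gcd(806, 442, 377) = 13.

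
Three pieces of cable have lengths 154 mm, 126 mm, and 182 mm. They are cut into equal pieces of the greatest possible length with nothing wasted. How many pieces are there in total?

Piece length = gcd(154, 126, 182).
154 = 2 × 7 × 11
126 = 2 × 3^2 × 7
182 = 2 × 7 × 13
gcd(154, 126, 182) = 2 × 7 = 14.
Total pieces = 154/14 + 126/14 + 182/14 = 11 + 9 + 13 = 33.

33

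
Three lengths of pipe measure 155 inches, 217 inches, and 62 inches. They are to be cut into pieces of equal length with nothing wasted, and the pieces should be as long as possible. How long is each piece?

The greatest length dividing all of 155, 217, and 62 is their gcd.
155 = 5 × 31
217 = 7 × 31
62 = 2 × 31
gcd(155, 217, 62) = 31.

31 inches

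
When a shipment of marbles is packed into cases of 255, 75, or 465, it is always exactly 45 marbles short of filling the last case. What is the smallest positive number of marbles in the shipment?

39480

Being 45 short of a full case of size k means N ≡ −45 (mod k), i.e. N + 45 is a multiple of each size.
255 = 3 × 5 × 17
75 = 3 × 5^2
465 = 3 × 5 × 31
LCM(255, 75, 465) = 3 × 5^2 × 17 × 31 = 39525.
Smallest positive N is 39525 − 45 = 39480.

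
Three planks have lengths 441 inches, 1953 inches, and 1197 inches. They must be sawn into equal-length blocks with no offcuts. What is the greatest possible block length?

The block length must divide every plank, so the greatest is gcd(441, 1953, 1197).
441 = 3^2 × 7^2
1953 = 3^2 × 7 × 31
1197 = 3^2 × 7 × 19
gcd(441, 1953, 1197) = 3^2 × 7 = 63.

63 inches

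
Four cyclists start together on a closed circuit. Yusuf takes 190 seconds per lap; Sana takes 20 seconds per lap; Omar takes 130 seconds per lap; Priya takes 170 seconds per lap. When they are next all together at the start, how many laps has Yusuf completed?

The first common completion time is the LCM of the periods.
190 = 2 × 5 × 19
20 = 2^2 × 5
130 = 2 × 5 × 13
170 = 2 × 5 × 17
LCM(190, 20, 130, 170) = 2^2 × 5 × 13 × 17 × 19 = 83980.
Laps for period 190: 83980 / 190 = 442.

442 laps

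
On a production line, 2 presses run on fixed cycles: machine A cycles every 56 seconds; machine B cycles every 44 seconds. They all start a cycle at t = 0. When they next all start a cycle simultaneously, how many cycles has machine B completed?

They are all back at their starting positions together after one LCM of the periods.
56 = 2^3 × 7
44 = 2^2 × 11
LCM(56, 44) = 2^3 × 7 × 11 = 616.
Cycles for period 44: 616 / 44 = 14.

14 cycles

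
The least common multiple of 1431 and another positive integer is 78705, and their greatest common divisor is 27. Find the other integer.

gcd × lcm = product of the two integers, so the other integer is (27 × 78705) / 1431 = 1485.

1485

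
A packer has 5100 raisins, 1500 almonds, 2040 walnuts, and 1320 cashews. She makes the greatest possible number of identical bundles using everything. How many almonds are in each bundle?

Number of bundles = gcd(5100, 1500, 2040, 1320).
5100 = 2^2 × 3 × 5^2 × 17
1500 = 2^2 × 3 × 5^3
2040 = 2^3 × 3 × 5 × 17
1320 = 2^3 × 3 × 5 × 11
gcd(5100, 1500, 2040, 1320) = 2^2 × 3 × 5 = 60.
almonds per bundle = 1500 / 60 = 25.

25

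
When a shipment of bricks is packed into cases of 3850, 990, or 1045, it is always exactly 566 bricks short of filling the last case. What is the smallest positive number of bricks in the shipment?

657784

Being 566 short of a full case of size k means N ≡ −566 (mod k), i.e. N + 566 is a multiple of each size.
3850 = 2 × 5^2 × 7 × 11
990 = 2 × 3^2 × 5 × 11
1045 = 5 × 11 × 19
LCM(3850, 990, 1045) = 2 × 3^2 × 5^2 × 7 × 11 × 19 = 658350.
Smallest positive N is 658350 − 566 = 657784.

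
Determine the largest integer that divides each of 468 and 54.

18

468 = 2^2 × 3^2 × 13
54 = 2 × 3^3
gcd(468, 54) = 2 × 3^2 = 18.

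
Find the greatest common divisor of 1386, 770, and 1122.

1386 = 2 × 3^2 × 7 × 11
770 = 2 × 5 × 7 × 11
1122 = 2 × 3 × 11 × 17
gcd(1386, 770, 1122) = 2 × 11 = 22.

22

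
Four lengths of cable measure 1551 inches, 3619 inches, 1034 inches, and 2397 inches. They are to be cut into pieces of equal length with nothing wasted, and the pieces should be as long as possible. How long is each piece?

47 inches

Each piece length must divide every original length, so the longest possible is gcd(1551, 3619, 1034, 2397).
1551 = 3 × 11 × 47
3619 = 7 × 11 × 47
1034 = 2 × 11 × 47
2397 = 3 × 17 × 47
gcd(1551, 3619, 1034, 2397) = 47.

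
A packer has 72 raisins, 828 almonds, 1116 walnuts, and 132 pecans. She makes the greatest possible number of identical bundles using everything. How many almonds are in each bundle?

Number of bundles = gcd(72, 828, 1116, 132).
72 = 2^3 × 3^2
828 = 2^2 × 3^2 × 23
1116 = 2^2 × 3^2 × 31
132 = 2^2 × 3 × 11
gcd(72, 828, 1116, 132) = 2^2 × 3 = 12.
almonds per bundle = 828 / 12 = 69.

69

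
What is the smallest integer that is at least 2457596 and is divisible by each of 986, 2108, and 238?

2567544

The integer must be a common multiple of 986, 2108, and 238, so a multiple of their LCM.
986 = 2 × 17 × 29
2108 = 2^2 × 17 × 31
238 = 2 × 7 × 17
LCM(986, 2108, 238) = 2^2 × 7 × 17 × 29 × 31 = 427924.
Smallest multiple of 427924 that is ≥ 2457596: ⌈2457596/427924⌉ × 427924 = 6 × 427924 = 2567544.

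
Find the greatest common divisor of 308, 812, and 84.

308 = 2^2 × 7 × 11
812 = 2^2 × 7 × 29
84 = 2^2 × 3 × 7
gcd(308, 812, 84) = 2^2 × 7 = 28.

28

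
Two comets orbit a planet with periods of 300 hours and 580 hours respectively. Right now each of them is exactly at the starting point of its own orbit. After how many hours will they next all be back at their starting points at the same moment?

8700 hours

They coincide at every common multiple of the periods; the first is the LCM.
300 = 2^2 × 3 × 5^2
580 = 2^2 × 5 × 29
LCM(300, 580) = 2^2 × 3 × 5^2 × 29 = 8700.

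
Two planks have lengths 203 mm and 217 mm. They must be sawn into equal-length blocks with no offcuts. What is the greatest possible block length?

7 mm

By the Euclidean algorithm:
217 = 1 × 203 + 14
203 = 14 × 14 + 7
14 = 2 × 7 + 0
gcd(203, 217) = 7.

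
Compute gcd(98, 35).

7

98 = 2 × 7^2
35 = 5 × 7
gcd(98, 35) = 7.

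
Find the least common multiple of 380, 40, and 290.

22040

380 = 2^2 × 5 × 19
40 = 2^3 × 5
290 = 2 × 5 × 29
LCM(380, 40, 290) = 2^3 × 5 × 19 × 29 = 22040.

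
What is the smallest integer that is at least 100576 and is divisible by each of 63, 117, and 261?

The integer must be a common multiple of 63, 117, and 261, so a multiple of their LCM.
63 = 3^2 × 7
117 = 3^2 × 13
261 = 3^2 × 29
LCM(63, 117, 261) = 3^2 × 7 × 13 × 29 = 23751.
Smallest multiple of 23751 that is ≥ 100576: ⌈100576/23751⌉ × 23751 = 5 × 23751 = 118755.

118755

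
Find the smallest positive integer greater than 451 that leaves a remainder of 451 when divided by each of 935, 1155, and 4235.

216436

N − 451 must be a common multiple of 935, 1155, and 4235.
935 = 5 × 11 × 17
1155 = 3 × 5 × 7 × 11
4235 = 5 × 7 × 11^2
LCM(935, 1155, 4235) = 3 × 5 × 7 × 11^2 × 17 = 215985.
Smallest N > 451 is LCM + 451 = 215985 + 451 = 216436.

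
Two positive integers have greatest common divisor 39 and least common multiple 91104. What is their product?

3553056

For any two positive integers, gcd × lcm = product = 39 × 91104 = 3553056.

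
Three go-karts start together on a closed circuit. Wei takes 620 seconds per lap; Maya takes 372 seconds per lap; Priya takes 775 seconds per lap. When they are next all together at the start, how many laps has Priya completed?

They are all back at their starting positions together after one LCM of the periods.
620 = 2^2 × 5 × 31
372 = 2^2 × 3 × 31
775 = 5^2 × 31
LCM(620, 372, 775) = 2^2 × 3 × 5^2 × 31 = 9300.
Laps for period 775: 9300 / 775 = 12.

12 laps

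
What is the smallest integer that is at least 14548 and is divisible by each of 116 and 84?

14616

The integer must be a common multiple of 116 and 84, so a multiple of their LCM.
116 = 2^2 × 29
84 = 2^2 × 3 × 7
LCM(116, 84) = 2^2 × 3 × 7 × 29 = 2436.
Smallest multiple of 2436 that is ≥ 14548: ⌈14548/2436⌉ × 2436 = 6 × 2436 = 14616.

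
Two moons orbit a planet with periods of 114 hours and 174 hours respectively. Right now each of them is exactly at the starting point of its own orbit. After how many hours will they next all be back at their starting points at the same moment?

3306 hours

The first simultaneous occurrence is after LCM of the individual periods.
114 = 2 × 3 × 19
174 = 2 × 3 × 29
LCM(114, 174) = 2 × 3 × 19 × 29 = 3306.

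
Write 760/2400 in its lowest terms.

760 = 2^3 × 5 × 19
2400 = 2^5 × 3 × 5^2
gcd(760, 2400) = 2^3 × 5 = 40.
Divide numerator and denominator by 40: 760/2400 = 19/60.

19/60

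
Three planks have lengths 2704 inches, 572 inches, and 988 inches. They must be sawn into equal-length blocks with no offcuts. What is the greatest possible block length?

The block length must divide every plank, so the greatest is gcd(2704, 572, 988).
2704 = 2^4 × 13^2
572 = 2^2 × 11 × 13
988 = 2^2 × 13 × 19
gcd(2704, 572, 988) = 2^2 × 13 = 52.

52 inches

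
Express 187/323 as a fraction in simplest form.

11/19

187 = 11 × 17
323 = 17 × 19
gcd(187, 323) = 17.
Divide numerator and denominator by 17: 187/323 = 11/19.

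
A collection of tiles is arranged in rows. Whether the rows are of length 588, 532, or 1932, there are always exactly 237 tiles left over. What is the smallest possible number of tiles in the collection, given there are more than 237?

N − 237 must be a common multiple of 588, 532, and 1932.
588 = 2^2 × 3 × 7^2
532 = 2^2 × 7 × 19
1932 = 2^2 × 3 × 7 × 23
LCM(588, 532, 1932) = 2^2 × 3 × 7^2 × 19 × 23 = 256956.
Smallest N > 237 is LCM + 237 = 256956 + 237 = 257193.

257193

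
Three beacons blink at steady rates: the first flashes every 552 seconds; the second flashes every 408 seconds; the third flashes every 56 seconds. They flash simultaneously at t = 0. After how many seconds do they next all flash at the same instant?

65688 seconds

The first simultaneous occurrence is after LCM of the individual periods.
552 = 2^3 × 3 × 23
408 = 2^3 × 3 × 17
56 = 2^3 × 7
LCM(552, 408, 56) = 2^3 × 3 × 7 × 17 × 23 = 65688.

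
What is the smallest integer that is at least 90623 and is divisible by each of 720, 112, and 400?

100800

The integer must be a common multiple of 720, 112, and 400, so a multiple of their LCM.
720 = 2^4 × 3^2 × 5
112 = 2^4 × 7
400 = 2^4 × 5^2
LCM(720, 112, 400) = 2^4 × 3^2 × 5^2 × 7 = 25200.
Smallest multiple of 25200 that is ≥ 90623: ⌈90623/25200⌉ × 25200 = 4 × 25200 = 100800.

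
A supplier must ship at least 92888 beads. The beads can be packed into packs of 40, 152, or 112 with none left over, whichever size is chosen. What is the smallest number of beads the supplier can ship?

The number of beads must be a common multiple of 40, 152, and 112, so a multiple of their LCM.
40 = 2^3 × 5
152 = 2^3 × 19
112 = 2^4 × 7
LCM(40, 152, 112) = 2^4 × 5 × 7 × 19 = 10640.
Smallest multiple of 10640 that is ≥ 92888: ⌈92888/10640⌉ × 10640 = 9 × 10640 = 95760.

95760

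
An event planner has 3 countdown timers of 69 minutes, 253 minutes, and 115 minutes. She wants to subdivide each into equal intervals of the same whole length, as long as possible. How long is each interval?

The interval must divide each timer length; the longest such is the gcd.
69 = 3 × 23
253 = 11 × 23
115 = 5 × 23
gcd(69, 253, 115) = 23.

23 minutes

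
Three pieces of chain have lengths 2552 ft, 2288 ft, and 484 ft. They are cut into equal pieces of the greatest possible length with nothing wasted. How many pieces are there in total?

Piece length = gcd(2552, 2288, 484).
2552 = 2^3 × 11 × 29
2288 = 2^4 × 11 × 13
484 = 2^2 × 11^2
gcd(2552, 2288, 484) = 2^2 × 11 = 44.
Total pieces = 2552/44 + 2288/44 + 484/44 = 58 + 52 + 11 = 121.

121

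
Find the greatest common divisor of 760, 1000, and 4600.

40

760 = 2^3 × 5 × 19
1000 = 2^3 × 5^3
4600 = 2^3 × 5^2 × 23
gcd(760, 1000, 4600) = 2^3 × 5 = 40.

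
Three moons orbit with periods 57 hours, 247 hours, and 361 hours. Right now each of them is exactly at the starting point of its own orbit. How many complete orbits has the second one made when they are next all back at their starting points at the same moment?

The first common completion time is the LCM of the periods.
57 = 3 × 19
247 = 13 × 19
361 = 19^2
LCM(57, 247, 361) = 3 × 13 × 19^2 = 14079.
Orbits for period 247: 14079 / 247 = 57.

57 orbits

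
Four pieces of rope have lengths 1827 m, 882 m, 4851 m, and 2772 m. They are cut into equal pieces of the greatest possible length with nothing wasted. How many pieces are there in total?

Piece length = gcd(1827, 882, 4851, 2772).
1827 = 3^2 × 7 × 29
882 = 2 × 3^2 × 7^2
4851 = 3^2 × 7^2 × 11
2772 = 2^2 × 3^2 × 7 × 11
gcd(1827, 882, 4851, 2772) = 3^2 × 7 = 63.
Total pieces = 1827/63 + 882/63 + 4851/63 + 2772/63 = 29 + 14 + 77 + 44 = 164.

164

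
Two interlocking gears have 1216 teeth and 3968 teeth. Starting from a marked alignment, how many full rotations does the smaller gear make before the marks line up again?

62 rotations

They are all back at their starting positions together after one LCM of the periods.
1216 = 2^6 × 19
3968 = 2^7 × 31
LCM(1216, 3968) = 2^7 × 19 × 31 = 75392.
Rotations for period 1216: 75392 / 1216 = 62.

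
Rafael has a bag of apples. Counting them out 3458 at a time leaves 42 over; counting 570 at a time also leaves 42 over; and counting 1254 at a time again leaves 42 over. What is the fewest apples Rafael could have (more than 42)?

570612

N − 42 must be a common multiple of 3458, 570, and 1254.
3458 = 2 × 7 × 13 × 19
570 = 2 × 3 × 5 × 19
1254 = 2 × 3 × 11 × 19
LCM(3458, 570, 1254) = 2 × 3 × 5 × 7 × 11 × 13 × 19 = 570570.
Smallest N > 42 is LCM + 42 = 570570 + 42 = 570612.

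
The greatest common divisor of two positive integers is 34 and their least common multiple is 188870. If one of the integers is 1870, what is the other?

For two integers, gcd × lcm = product, so the other is (34 × 188870) / 1870 = 6421580 / 1870 = 3434.

3434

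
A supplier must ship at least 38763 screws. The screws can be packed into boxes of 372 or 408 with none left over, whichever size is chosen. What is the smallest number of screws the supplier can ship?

50592

The number of screws must be a common multiple of 372 and 408, so a multiple of their LCM.
372 = 2^2 × 3 × 31
408 = 2^3 × 3 × 17
LCM(372, 408) = 2^3 × 3 × 17 × 31 = 12648.
Smallest multiple of 12648 that is ≥ 38763: ⌈38763/12648⌉ × 12648 = 4 × 12648 = 50592.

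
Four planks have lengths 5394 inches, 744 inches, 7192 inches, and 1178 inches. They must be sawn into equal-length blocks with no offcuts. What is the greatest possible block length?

The block length must divide every plank, so the greatest is gcd(5394, 744, 7192, 1178).
5394 = 2 × 3 × 29 × 31
744 = 2^3 × 3 × 31
7192 = 2^3 × 29 × 31
1178 = 2 × 19 × 31
gcd(5394, 744, 7192, 1178) = 2 × 31 = 62.

62 inches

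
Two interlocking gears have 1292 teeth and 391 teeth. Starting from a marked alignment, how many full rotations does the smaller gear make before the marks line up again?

They are all back at their starting positions together after one LCM of the periods.
1292 = 2^2 × 17 × 19
391 = 17 × 23
LCM(1292, 391) = 2^2 × 17 × 19 × 23 = 29716.
Rotations for period 391: 29716 / 391 = 76.

76 rotations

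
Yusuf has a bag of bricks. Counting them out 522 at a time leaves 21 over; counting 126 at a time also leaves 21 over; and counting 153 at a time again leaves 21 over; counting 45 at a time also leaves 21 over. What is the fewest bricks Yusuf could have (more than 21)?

N − 21 must be a common multiple of 522, 126, 153, and 45.
522 = 2 × 3^2 × 29
126 = 2 × 3^2 × 7
153 = 3^2 × 17
45 = 3^2 × 5
LCM(522, 126, 153, 45) = 2 × 3^2 × 5 × 7 × 17 × 29 = 310590.
Smallest N > 21 is LCM + 21 = 310590 + 21 = 310611.

310611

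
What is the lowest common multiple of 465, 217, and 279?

9765

465 = 3 × 5 × 31
217 = 7 × 31
279 = 3^2 × 31
LCM(465, 217, 279) = 3^2 × 5 × 7 × 31 = 9765.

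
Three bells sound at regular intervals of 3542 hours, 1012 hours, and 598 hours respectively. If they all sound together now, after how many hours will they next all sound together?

The first simultaneous occurrence is after LCM of the individual periods.
3542 = 2 × 7 × 11 × 23
1012 = 2^2 × 11 × 23
598 = 2 × 13 × 23
LCM(3542, 1012, 598) = 2^2 × 7 × 11 × 13 × 23 = 92092.

92092 hours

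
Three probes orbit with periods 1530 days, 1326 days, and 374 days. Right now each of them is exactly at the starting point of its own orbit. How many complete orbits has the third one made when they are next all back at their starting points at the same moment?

They are all back at their starting positions together after one LCM of the periods.
1530 = 2 × 3^2 × 5 × 17
1326 = 2 × 3 × 13 × 17
374 = 2 × 11 × 17
LCM(1530, 1326, 374) = 2 × 3^2 × 5 × 11 × 13 × 17 = 218790.
Orbits for period 374: 218790 / 374 = 585.

585 orbits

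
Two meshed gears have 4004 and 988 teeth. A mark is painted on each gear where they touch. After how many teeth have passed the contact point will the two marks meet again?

76076 teeth

The first simultaneous occurrence is after LCM of the individual periods.
4004 = 2^2 × 7 × 11 × 13
988 = 2^2 × 13 × 19
LCM(4004, 988) = 2^2 × 7 × 11 × 13 × 19 = 76076.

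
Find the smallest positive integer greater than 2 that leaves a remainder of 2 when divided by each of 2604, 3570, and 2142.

N − 2 must be a common multiple of 2604, 3570, and 2142.
2604 = 2^2 × 3 × 7 × 31
3570 = 2 × 3 × 5 × 7 × 17
2142 = 2 × 3^2 × 7 × 17
LCM(2604, 3570, 2142) = 2^2 × 3^2 × 5 × 7 × 17 × 31 = 664020.
Smallest N > 2 is LCM + 2 = 664020 + 2 = 664022.

664022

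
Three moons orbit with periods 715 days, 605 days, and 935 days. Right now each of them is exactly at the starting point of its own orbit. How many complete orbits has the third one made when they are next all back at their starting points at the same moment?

143 orbits

The first common completion time is the LCM of the periods.
715 = 5 × 11 × 13
605 = 5 × 11^2
935 = 5 × 11 × 17
LCM(715, 605, 935) = 5 × 11^2 × 13 × 17 = 133705.
Orbits for period 935: 133705 / 935 = 143.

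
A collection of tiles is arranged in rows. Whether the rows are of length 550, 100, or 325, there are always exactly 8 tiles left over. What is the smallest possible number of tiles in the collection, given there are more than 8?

N − 8 must be a common multiple of 550, 100, and 325.
550 = 2 × 5^2 × 11
100 = 2^2 × 5^2
325 = 5^2 × 13
LCM(550, 100, 325) = 2^2 × 5^2 × 11 × 13 = 14300.
Smallest N > 8 is LCM + 8 = 14300 + 8 = 14308.

14308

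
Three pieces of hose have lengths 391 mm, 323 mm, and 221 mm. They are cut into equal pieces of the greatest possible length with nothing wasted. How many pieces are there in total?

Piece length = gcd(391, 323, 221).
391 = 17 × 23
323 = 17 × 19
221 = 13 × 17
gcd(391, 323, 221) = 17.
Total pieces = 391/17 + 323/17 + 221/17 = 23 + 19 + 13 = 55.

55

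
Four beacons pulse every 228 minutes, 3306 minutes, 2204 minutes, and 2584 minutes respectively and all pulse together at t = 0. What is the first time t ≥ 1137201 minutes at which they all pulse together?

1348848 minutes

Joint pulses occur at multiples of LCM(228, 3306, 2204, 2584).
228 = 2^2 × 3 × 19
3306 = 2 × 3 × 19 × 29
2204 = 2^2 × 19 × 29
2584 = 2^3 × 17 × 19
LCM(228, 3306, 2204, 2584) = 2^3 × 3 × 17 × 19 × 29 = 224808.
Smallest multiple of 224808 that is ≥ 1137201: ⌈1137201/224808⌉ × 224808 = 6 × 224808 = 1348848.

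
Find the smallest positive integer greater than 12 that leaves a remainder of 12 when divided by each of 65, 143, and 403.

N − 12 must be a common multiple of 65, 143, and 403.
65 = 5 × 13
143 = 11 × 13
403 = 13 × 31
LCM(65, 143, 403) = 5 × 11 × 13 × 31 = 22165.
Smallest N > 12 is LCM + 12 = 22165 + 12 = 22177.

22177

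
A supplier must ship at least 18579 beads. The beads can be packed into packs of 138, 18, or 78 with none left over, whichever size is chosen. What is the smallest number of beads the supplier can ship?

21528

The number of beads must be a common multiple of 138, 18, and 78, so a multiple of their LCM.
138 = 2 × 3 × 23
18 = 2 × 3^2
78 = 2 × 3 × 13
LCM(138, 18, 78) = 2 × 3^2 × 13 × 23 = 5382.
Smallest multiple of 5382 that is ≥ 18579: ⌈18579/5382⌉ × 5382 = 4 × 5382 = 21528.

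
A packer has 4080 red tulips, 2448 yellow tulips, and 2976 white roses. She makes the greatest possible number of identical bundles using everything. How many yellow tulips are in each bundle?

Number of bundles = gcd(4080, 2448, 2976).
4080 = 2^4 × 3 × 5 × 17
2448 = 2^4 × 3^2 × 17
2976 = 2^5 × 3 × 31
gcd(4080, 2448, 2976) = 2^4 × 3 = 48.
yellow tulips per bundle = 2448 / 48 = 51.

51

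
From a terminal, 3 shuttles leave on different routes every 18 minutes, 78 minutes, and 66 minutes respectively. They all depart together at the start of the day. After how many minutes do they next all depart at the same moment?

We need the least common multiple of the intervals.
18 = 2 × 3^2
78 = 2 × 3 × 13
66 = 2 × 3 × 11
LCM(18, 78, 66) = 2 × 3^2 × 11 × 13 = 2574.

2574 minutes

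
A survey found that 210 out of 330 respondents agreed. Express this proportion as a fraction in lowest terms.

7/11

210 = 2 × 3 × 5 × 7
330 = 2 × 3 × 5 × 11
gcd(210, 330) = 2 × 3 × 5 = 30.
Divide numerator and denominator by 30: 210/330 = 7/11.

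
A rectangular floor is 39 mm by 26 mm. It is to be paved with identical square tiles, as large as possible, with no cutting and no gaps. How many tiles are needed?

Tile side = gcd(39, 26).
39 = 3 × 13
26 = 2 × 13
gcd(39, 26) = 13.
Tiles: (39/13) × (26/13) = 3 × 2 = 6.

6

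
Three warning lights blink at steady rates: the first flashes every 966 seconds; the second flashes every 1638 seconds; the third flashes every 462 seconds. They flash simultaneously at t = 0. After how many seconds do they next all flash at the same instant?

They coincide at every common multiple of the periods; the first is the LCM.
966 = 2 × 3 × 7 × 23
1638 = 2 × 3^2 × 7 × 13
462 = 2 × 3 × 7 × 11
LCM(966, 1638, 462) = 2 × 3^2 × 7 × 11 × 13 × 23 = 414414.

414414 seconds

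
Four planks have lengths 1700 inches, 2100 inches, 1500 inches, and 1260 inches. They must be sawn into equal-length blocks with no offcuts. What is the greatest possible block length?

This is the greatest common divisor of 1700, 2100, 1500, and 1260.
1700 = 2^2 × 5^2 × 17
2100 = 2^2 × 3 × 5^2 × 7
1500 = 2^2 × 3 × 5^3
1260 = 2^2 × 3^2 × 5 × 7
gcd(1700, 2100, 1500, 1260) = 2^2 × 5 = 20.

20 inches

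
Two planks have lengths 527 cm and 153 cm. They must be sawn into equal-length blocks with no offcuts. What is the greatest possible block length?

The block length must divide every plank, so the greatest is gcd(527, 153).
527 = 17 × 31
153 = 3^2 × 17
gcd(527, 153) = 17.

17 cm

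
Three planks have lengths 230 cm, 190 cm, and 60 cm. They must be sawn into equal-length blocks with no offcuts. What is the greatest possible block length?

10 cm

This is the greatest common divisor of 230, 190, and 60.
230 = 2 × 5 × 23
190 = 2 × 5 × 19
60 = 2^2 × 3 × 5
gcd(230, 190, 60) = 2 × 5 = 10.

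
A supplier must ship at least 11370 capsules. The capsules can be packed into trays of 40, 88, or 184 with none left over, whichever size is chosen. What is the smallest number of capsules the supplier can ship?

20240

The number of capsules must be a common multiple of 40, 88, and 184, so a multiple of their LCM.
40 = 2^3 × 5
88 = 2^3 × 11
184 = 2^3 × 23
LCM(40, 88, 184) = 2^3 × 5 × 11 × 23 = 10120.
Smallest multiple of 10120 that is ≥ 11370: ⌈11370/10120⌉ × 10120 = 2 × 10120 = 20240.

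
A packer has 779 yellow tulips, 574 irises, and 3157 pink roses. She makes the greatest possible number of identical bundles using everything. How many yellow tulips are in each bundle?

19

Number of bundles = gcd(779, 574, 3157).
779 = 19 × 41
574 = 2 × 7 × 41
3157 = 7 × 11 × 41
gcd(779, 574, 3157) = 41.
yellow tulips per bundle = 779 / 41 = 19.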